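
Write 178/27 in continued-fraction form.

Run the Euclidean algorithm on 178 and 27; the successive quotients are the partial quotients a_0, a_1, ... (each step inverts the fractional part left over by the previous one):
  178 = 6*27 + 16, so a_0 = 6.
  27 = 1*16 + 11, so a_1 = 1.
  16 = 1*11 + 5, so a_2 = 1.
  11 = 2*5 + 1, so a_3 = 2.
  5 = 5*1 + 0, so a_4 = 5.
The remainder reaches 0 after 5 divisions, so the expansion has 5 partial quotients, read off in order.

[6; 1, 1, 2, 5]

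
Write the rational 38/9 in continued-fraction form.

Run the Euclidean algorithm on 38 and 9; the successive quotients are the partial quotients a_0, a_1, ... (each step inverts the fractional part left over by the previous one):
  38 = 4*9 + 2, so a_0 = 4.
  9 = 4*2 + 1, so a_1 = 4.
  2 = 2*1 + 0, so a_2 = 2.
The remainder reaches 0 after 3 divisions, so the expansion has 3 partial quotients, read off in order.

[4; 4, 2]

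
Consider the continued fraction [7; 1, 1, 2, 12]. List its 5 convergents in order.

7/1, 8/1, 15/2, 38/5, 471/62

Using the convergent recurrence p_i = a_i*p_{i-1} + p_{i-2}, q_i = a_i*q_{i-1} + q_{i-2} with p_{-2}=0, p_{-1}=1, q_{-2}=1, q_{-1}=0:
  i=0: a_0=7, p_0 = 7*1 + 0 = 7, q_0 = 7*0 + 1 = 1.
  i=1: a_1=1, p_1 = 1*7 + 1 = 8, q_1 = 1*1 + 0 = 1.
  i=2: a_2=1, p_2 = 1*8 + 7 = 15, q_2 = 1*1 + 1 = 2.
  i=3: a_3=2, p_3 = 2*15 + 8 = 38, q_3 = 2*2 + 1 = 5.
  i=4: a_4=12, p_4 = 12*38 + 15 = 471, q_4 = 12*5 + 2 = 62.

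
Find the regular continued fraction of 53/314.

[0; 5, 1, 12, 4]

Run the Euclidean algorithm on 53 and 314; the successive quotients are the partial quotients a_0, a_1, ... (each step inverts the fractional part left over by the previous one):
  53 = 0*314 + 53, so a_0 = 0.
  314 = 5*53 + 49, so a_1 = 5.
  53 = 1*49 + 4, so a_2 = 1.
  49 = 12*4 + 1, so a_3 = 12.
  4 = 4*1 + 0, so a_4 = 4.
The remainder reaches 0 after 5 divisions, so the expansion has 5 partial quotients, read off in order.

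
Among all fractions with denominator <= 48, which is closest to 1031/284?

167/46

Expand x = 1031/284 as a continued fraction with the Euclidean algorithm:
  1031 = 3*284 + 179, so a_0 = 3.
  284 = 1*179 + 105, so a_1 = 1.
  179 = 1*105 + 74, so a_2 = 1.
  105 = 1*74 + 31, so a_3 = 1.
  74 = 2*31 + 12, so a_4 = 2.
  31 = 2*12 + 7, so a_5 = 2.
  12 = 1*7 + 5, so a_6 = 1.
  7 = 1*5 + 2, so a_7 = 1.
  5 = 2*2 + 1, so a_8 = 2.
  2 = 2*1 + 0, so a_9 = 2.
so x = [3; 1, 1, 1, 2, 2, 1, 1, 2, 2].
Convergents (p_i = a_i*p_{i-1} + p_{i-2}, q_i = a_i*q_{i-1} + q_{i-2} with p_{-2}=0, p_{-1}=1, q_{-2}=1, q_{-1}=0), until the denominator exceeds 48:
  i=0: a_0=3, p_0 = 3*1 + 0 = 3, q_0 = 3*0 + 1 = 1.
  i=1: a_1=1, p_1 = 1*3 + 1 = 4, q_1 = 1*1 + 0 = 1.
  i=2: a_2=1, p_2 = 1*4 + 3 = 7, q_2 = 1*1 + 1 = 2.
  i=3: a_3=1, p_3 = 1*7 + 4 = 11, q_3 = 1*2 + 1 = 3.
  i=4: a_4=2, p_4 = 2*11 + 7 = 29, q_4 = 2*3 + 2 = 8.
  i=5: a_5=2, p_5 = 2*29 + 11 = 69, q_5 = 2*8 + 3 = 19.
  i=6: a_6=1, p_6 = 1*69 + 29 = 98, q_6 = 1*19 + 8 = 27.
  i=7: a_7=1, p_7 = 1*98 + 69 = 167, q_7 = 1*27 + 19 = 46.
  i=8: a_8=2, p_8 = 2*167 + 98 = 432, q_8 = 2*46 + 27 = 119.
q_8 = 119 > 48, so the last convergent with denominator <= 48 is p_7/q_7 = 167/46.
The closest fraction with denominator <= 48 is either p_7/q_7 or the intermediate fraction (k*p_7 + p_6)/(k*q_7 + q_6) with the largest k >= 1 whose denominator stays <= 48; these approach x as k grows, and every other convergent or intermediate fraction in range is farther away.
Largest k: floor((48 - q_6)/q_7) = floor((48 - 27)/46) = 0.
Since k = 0, no intermediate fraction beyond p_7/q_7 has denominator <= 48, so the convergent 167/46 is the closest (its error is |1031*46 - 167*284|/(284*46) = 2/13064).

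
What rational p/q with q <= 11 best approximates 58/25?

7/3

Expand x = 58/25 as a continued fraction with the Euclidean algorithm:
  58 = 2*25 + 8, so a_0 = 2.
  25 = 3*8 + 1, so a_1 = 3.
  8 = 8*1 + 0, so a_2 = 8.
so x = [2; 3, 8].
Convergents (p_i = a_i*p_{i-1} + p_{i-2}, q_i = a_i*q_{i-1} + q_{i-2} with p_{-2}=0, p_{-1}=1, q_{-2}=1, q_{-1}=0), until the denominator exceeds 11:
  i=0: a_0=2, p_0 = 2*1 + 0 = 2, q_0 = 2*0 + 1 = 1.
  i=1: a_1=3, p_1 = 3*2 + 1 = 7, q_1 = 3*1 + 0 = 3.
  i=2: a_2=8, p_2 = 8*7 + 2 = 58, q_2 = 8*3 + 1 = 25.
q_2 = 25 > 11, so the last convergent with denominator <= 11 is p_1/q_1 = 7/3.
The closest fraction with denominator <= 11 is either p_1/q_1 or the intermediate fraction (k*p_1 + p_0)/(k*q_1 + q_0) with the largest k >= 1 whose denominator stays <= 11; these approach x as k grows, and every other convergent or intermediate fraction in range is farther away.
Largest k: floor((11 - q_0)/q_1) = floor((11 - 1)/3) = 3.
That gives (3*7 + 2)/(3*3 + 1) = 23/10.
Compare the errors: |x - 7/3| = |58*3 - 7*25|/(25*3) = 1/75, and |x - 23/10| = |58*10 - 23*25|/(25*10) = 5/250.
Cross-multiplying, 1*250 = 250 < 375 = 5*75, so 1/75 is smaller: the convergent 7/3 is closer to x than 23/10.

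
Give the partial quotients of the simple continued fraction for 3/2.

Run the Euclidean algorithm on 3 and 2; the successive quotients are the partial quotients a_0, a_1, ... (each step inverts the fractional part left over by the previous one):
  3 = 1*2 + 1, so a_0 = 1.
  2 = 2*1 + 0, so a_1 = 2.
The remainder reaches 0 after 2 divisions, so the expansion has 2 partial quotients, read off in order.

[1; 2]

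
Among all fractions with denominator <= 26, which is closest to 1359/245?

61/11

Expand x = 1359/245 as a continued fraction with the Euclidean algorithm:
  1359 = 5*245 + 134, so a_0 = 5.
  245 = 1*134 + 111, so a_1 = 1.
  134 = 1*111 + 23, so a_2 = 1.
  111 = 4*23 + 19, so a_3 = 4.
  23 = 1*19 + 4, so a_4 = 1.
  19 = 4*4 + 3, so a_5 = 4.
  4 = 1*3 + 1, so a_6 = 1.
  3 = 3*1 + 0, so a_7 = 3.
so x = [5; 1, 1, 4, 1, 4, 1, 3].
Convergents (p_i = a_i*p_{i-1} + p_{i-2}, q_i = a_i*q_{i-1} + q_{i-2} with p_{-2}=0, p_{-1}=1, q_{-2}=1, q_{-1}=0), until the denominator exceeds 26:
  i=0: a_0=5, p_0 = 5*1 + 0 = 5, q_0 = 5*0 + 1 = 1.
  i=1: a_1=1, p_1 = 1*5 + 1 = 6, q_1 = 1*1 + 0 = 1.
  i=2: a_2=1, p_2 = 1*6 + 5 = 11, q_2 = 1*1 + 1 = 2.
  i=3: a_3=4, p_3 = 4*11 + 6 = 50, q_3 = 4*2 + 1 = 9.
  i=4: a_4=1, p_4 = 1*50 + 11 = 61, q_4 = 1*9 + 2 = 11.
  i=5: a_5=4, p_5 = 4*61 + 50 = 294, q_5 = 4*11 + 9 = 53.
q_5 = 53 > 26, so the last convergent with denominator <= 26 is p_4/q_4 = 61/11.
The closest fraction with denominator <= 26 is either p_4/q_4 or the intermediate fraction (k*p_4 + p_3)/(k*q_4 + q_3) with the largest k >= 1 whose denominator stays <= 26; these approach x as k grows, and every other convergent or intermediate fraction in range is farther away.
Largest k: floor((26 - q_3)/q_4) = floor((26 - 9)/11) = 1.
That gives (1*61 + 50)/(1*11 + 9) = 111/20.
Compare the errors: |x - 61/11| = |1359*11 - 61*245|/(245*11) = 4/2695, and |x - 111/20| = |1359*20 - 111*245|/(245*20) = 15/4900.
Cross-multiplying, 4*4900 = 19600 < 40425 = 15*2695, so 4/2695 is smaller: the convergent 61/11 is closer to x than 111/20.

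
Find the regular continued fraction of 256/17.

Run the Euclidean algorithm on 256 and 17; the successive quotients are the partial quotients a_0, a_1, ... (each step inverts the fractional part left over by the previous one):
  256 = 15*17 + 1, so a_0 = 15.
  17 = 17*1 + 0, so a_1 = 17.
The remainder reaches 0 after 2 divisions, so the expansion has 2 partial quotients, read off in order.

[15; 17]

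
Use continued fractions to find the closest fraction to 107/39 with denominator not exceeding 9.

11/4

Expand x = 107/39 as a continued fraction with the Euclidean algorithm:
  107 = 2*39 + 29, so a_0 = 2.
  39 = 1*29 + 10, so a_1 = 1.
  29 = 2*10 + 9, so a_2 = 2.
  10 = 1*9 + 1, so a_3 = 1.
  9 = 9*1 + 0, so a_4 = 9.
so x = [2; 1, 2, 1, 9].
Convergents (p_i = a_i*p_{i-1} + p_{i-2}, q_i = a_i*q_{i-1} + q_{i-2} with p_{-2}=0, p_{-1}=1, q_{-2}=1, q_{-1}=0), until the denominator exceeds 9:
  i=0: a_0=2, p_0 = 2*1 + 0 = 2, q_0 = 2*0 + 1 = 1.
  i=1: a_1=1, p_1 = 1*2 + 1 = 3, q_1 = 1*1 + 0 = 1.
  i=2: a_2=2, p_2 = 2*3 + 2 = 8, q_2 = 2*1 + 1 = 3.
  i=3: a_3=1, p_3 = 1*8 + 3 = 11, q_3 = 1*3 + 1 = 4.
  i=4: a_4=9, p_4 = 9*11 + 8 = 107, q_4 = 9*4 + 3 = 39.
q_4 = 39 > 9, so the last convergent with denominator <= 9 is p_3/q_3 = 11/4.
The closest fraction with denominator <= 9 is either p_3/q_3 or the intermediate fraction (k*p_3 + p_2)/(k*q_3 + q_2) with the largest k >= 1 whose denominator stays <= 9; these approach x as k grows, and every other convergent or intermediate fraction in range is farther away.
Largest k: floor((9 - q_2)/q_3) = floor((9 - 3)/4) = 1.
That gives (1*11 + 8)/(1*4 + 3) = 19/7.
Compare the errors: |x - 11/4| = |107*4 - 11*39|/(39*4) = 1/156, and |x - 19/7| = |107*7 - 19*39|/(39*7) = 8/273.
Cross-multiplying, 1*273 = 273 < 1248 = 8*156, so 1/156 is smaller: the convergent 11/4 is closer to x than 19/7.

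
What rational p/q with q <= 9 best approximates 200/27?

Expand x = 200/27 as a continued fraction with the Euclidean algorithm:
  200 = 7*27 + 11, so a_0 = 7.
  27 = 2*11 + 5, so a_1 = 2.
  11 = 2*5 + 1, so a_2 = 2.
  5 = 5*1 + 0, so a_3 = 5.
so x = [7; 2, 2, 5].
Convergents (p_i = a_i*p_{i-1} + p_{i-2}, q_i = a_i*q_{i-1} + q_{i-2} with p_{-2}=0, p_{-1}=1, q_{-2}=1, q_{-1}=0), until the denominator exceeds 9:
  i=0: a_0=7, p_0 = 7*1 + 0 = 7, q_0 = 7*0 + 1 = 1.
  i=1: a_1=2, p_1 = 2*7 + 1 = 15, q_1 = 2*1 + 0 = 2.
  i=2: a_2=2, p_2 = 2*15 + 7 = 37, q_2 = 2*2 + 1 = 5.
  i=3: a_3=5, p_3 = 5*37 + 15 = 200, q_3 = 5*5 + 2 = 27.
q_3 = 27 > 9, so the last convergent with denominator <= 9 is p_2/q_2 = 37/5.
The closest fraction with denominator <= 9 is either p_2/q_2 or the intermediate fraction (k*p_2 + p_1)/(k*q_2 + q_1) with the largest k >= 1 whose denominator stays <= 9; these approach x as k grows, and every other convergent or intermediate fraction in range is farther away.
Largest k: floor((9 - q_1)/q_2) = floor((9 - 2)/5) = 1.
That gives (1*37 + 15)/(1*5 + 2) = 52/7.
Compare the errors: |x - 37/5| = |200*5 - 37*27|/(27*5) = 1/135, and |x - 52/7| = |200*7 - 52*27|/(27*7) = 4/189.
Cross-multiplying, 1*189 = 189 < 540 = 4*135, so 1/135 is smaller: the convergent 37/5 is closer to x than 52/7.

37/5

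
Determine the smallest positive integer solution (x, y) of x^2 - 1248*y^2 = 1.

(x, y) = (5617, 159)

First expand sqrt(1248) as a continued fraction. With x_i = (sqrt(1248) + m_i)/d_i and (m_0, d_0) = (0, 1): a_0 = floor(sqrt(1248)) = 35, since 35^2 = 1225 <= 1248 < 1296 = 36^2.
Iterate m_{i+1} = d_i*a_i - m_i, d_{i+1} = (1248 - m_{i+1}^2)/d_i, a_{i+1} = floor((a_0 + m_{i+1})/d_{i+1}):
  m_1 = 1*35 - 0 = 35, d_1 = (1248 - 35^2)/1 = 23/1 = 23, a_1 = floor((35 + 35)/23) = 3.
  m_2 = 23*3 - 35 = 34, d_2 = (1248 - 34^2)/23 = 92/23 = 4, a_2 = floor((35 + 34)/4) = 17.
  m_3 = 4*17 - 34 = 34, d_3 = (1248 - 34^2)/4 = 92/4 = 23, a_3 = floor((35 + 34)/23) = 3.
  m_4 = 23*3 - 34 = 35, d_4 = (1248 - 35^2)/23 = 23/23 = 1, a_4 = floor((35 + 35)/1) = 70.
  m_5 = 1*70 - 35 = 35, d_5 = (1248 - 35^2)/1 = 23/1 = 23: (m_5, d_5) = (m_1, d_1) = (35, 23), so from here the quotients repeat a_1, ..., a_4; the period length is 4.
So sqrt(1248) = [35; (3, 17, 3, 70)] with period length k = 4.
k is even, so the fundamental solution of x^2 - 1248y^2 = 1 is (p_{k-1}, q_{k-1}) = (p_3, q_3); compute convergents through index 3.
Convergents (p_i = a_i*p_{i-1} + p_{i-2}, q_i = a_i*q_{i-1} + q_{i-2} with p_{-2}=0, p_{-1}=1, q_{-2}=1, q_{-1}=0):
  i=0: a_0=35, p_0 = 35*1 + 0 = 35, q_0 = 35*0 + 1 = 1.
  i=1: a_1=3, p_1 = 3*35 + 1 = 106, q_1 = 3*1 + 0 = 3.
  i=2: a_2=17, p_2 = 17*106 + 35 = 1837, q_2 = 17*3 + 1 = 52.
  i=3: a_3=3, p_3 = 3*1837 + 106 = 5617, q_3 = 3*52 + 3 = 159.
Check: 5617^2 - 1248*159^2 = 31550689 - 31550688 = 1, so (x, y) = (5617, 159) solves the equation, and by the theorem it is the least positive solution.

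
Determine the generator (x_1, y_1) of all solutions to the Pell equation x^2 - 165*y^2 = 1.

(x, y) = (1079, 84)

First expand sqrt(165) as a continued fraction. With x_i = (sqrt(165) + m_i)/d_i and (m_0, d_0) = (0, 1): a_0 = floor(sqrt(165)) = 12, since 12^2 = 144 <= 165 < 169 = 13^2.
Iterate m_{i+1} = d_i*a_i - m_i, d_{i+1} = (165 - m_{i+1}^2)/d_i, a_{i+1} = floor((a_0 + m_{i+1})/d_{i+1}):
  m_1 = 1*12 - 0 = 12, d_1 = (165 - 12^2)/1 = 21/1 = 21, a_1 = floor((12 + 12)/21) = 1.
  m_2 = 21*1 - 12 = 9, d_2 = (165 - 9^2)/21 = 84/21 = 4, a_2 = floor((12 + 9)/4) = 5.
  m_3 = 4*5 - 9 = 11, d_3 = (165 - 11^2)/4 = 44/4 = 11, a_3 = floor((12 + 11)/11) = 2.
  m_4 = 11*2 - 11 = 11, d_4 = (165 - 11^2)/11 = 44/11 = 4, a_4 = floor((12 + 11)/4) = 5.
  m_5 = 4*5 - 11 = 9, d_5 = (165 - 9^2)/4 = 84/4 = 21, a_5 = floor((12 + 9)/21) = 1.
  m_6 = 21*1 - 9 = 12, d_6 = (165 - 12^2)/21 = 21/21 = 1, a_6 = floor((12 + 12)/1) = 24.
  m_7 = 1*24 - 12 = 12, d_7 = (165 - 12^2)/1 = 21/1 = 21: (m_7, d_7) = (m_1, d_1) = (12, 21), so from here the quotients repeat a_1, ..., a_6; the period length is 6.
So sqrt(165) = [12; (1, 5, 2, 5, 1, 24)] with period length k = 6.
k is even, so the fundamental solution of x^2 - 165y^2 = 1 is (p_{k-1}, q_{k-1}) = (p_5, q_5); compute convergents through index 5.
Convergents (p_i = a_i*p_{i-1} + p_{i-2}, q_i = a_i*q_{i-1} + q_{i-2} with p_{-2}=0, p_{-1}=1, q_{-2}=1, q_{-1}=0):
  i=0: a_0=12, p_0 = 12*1 + 0 = 12, q_0 = 12*0 + 1 = 1.
  i=1: a_1=1, p_1 = 1*12 + 1 = 13, q_1 = 1*1 + 0 = 1.
  i=2: a_2=5, p_2 = 5*13 + 12 = 77, q_2 = 5*1 + 1 = 6.
  i=3: a_3=2, p_3 = 2*77 + 13 = 167, q_3 = 2*6 + 1 = 13.
  i=4: a_4=5, p_4 = 5*167 + 77 = 912, q_4 = 5*13 + 6 = 71.
  i=5: a_5=1, p_5 = 1*912 + 167 = 1079, q_5 = 1*71 + 13 = 84.
Check: 1079^2 - 165*84^2 = 1164241 - 1164240 = 1, so (x, y) = (1079, 84) solves the equation, and by the theorem it is the least positive solution.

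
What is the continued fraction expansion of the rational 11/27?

[0; 2, 2, 5]

Run the Euclidean algorithm on 11 and 27; the successive quotients are the partial quotients a_0, a_1, ... (each step inverts the fractional part left over by the previous one):
  11 = 0*27 + 11, so a_0 = 0.
  27 = 2*11 + 5, so a_1 = 2.
  11 = 2*5 + 1, so a_2 = 2.
  5 = 5*1 + 0, so a_3 = 5.
The remainder reaches 0 after 4 divisions, so the expansion has 4 partial quotients, read off in order.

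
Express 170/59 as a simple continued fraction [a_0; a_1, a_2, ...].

[2; 1, 7, 2, 3]

Run the Euclidean algorithm on 170 and 59; the successive quotients are the partial quotients a_0, a_1, ... (each step inverts the fractional part left over by the previous one):
  170 = 2*59 + 52, so a_0 = 2.
  59 = 1*52 + 7, so a_1 = 1.
  52 = 7*7 + 3, so a_2 = 7.
  7 = 2*3 + 1, so a_3 = 2.
  3 = 3*1 + 0, so a_4 = 3.
The remainder reaches 0 after 5 divisions, so the expansion has 5 partial quotients, read off in order.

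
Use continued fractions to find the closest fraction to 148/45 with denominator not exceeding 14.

23/7

Expand x = 148/45 as a continued fraction with the Euclidean algorithm:
  148 = 3*45 + 13, so a_0 = 3.
  45 = 3*13 + 6, so a_1 = 3.
  13 = 2*6 + 1, so a_2 = 2.
  6 = 6*1 + 0, so a_3 = 6.
so x = [3; 3, 2, 6].
Convergents (p_i = a_i*p_{i-1} + p_{i-2}, q_i = a_i*q_{i-1} + q_{i-2} with p_{-2}=0, p_{-1}=1, q_{-2}=1, q_{-1}=0), until the denominator exceeds 14:
  i=0: a_0=3, p_0 = 3*1 + 0 = 3, q_0 = 3*0 + 1 = 1.
  i=1: a_1=3, p_1 = 3*3 + 1 = 10, q_1 = 3*1 + 0 = 3.
  i=2: a_2=2, p_2 = 2*10 + 3 = 23, q_2 = 2*3 + 1 = 7.
  i=3: a_3=6, p_3 = 6*23 + 10 = 148, q_3 = 6*7 + 3 = 45.
q_3 = 45 > 14, so the last convergent with denominator <= 14 is p_2/q_2 = 23/7.
The closest fraction with denominator <= 14 is either p_2/q_2 or the intermediate fraction (k*p_2 + p_1)/(k*q_2 + q_1) with the largest k >= 1 whose denominator stays <= 14; these approach x as k grows, and every other convergent or intermediate fraction in range is farther away.
Largest k: floor((14 - q_1)/q_2) = floor((14 - 3)/7) = 1.
That gives (1*23 + 10)/(1*7 + 3) = 33/10.
Compare the errors: |x - 23/7| = |148*7 - 23*45|/(45*7) = 1/315, and |x - 33/10| = |148*10 - 33*45|/(45*10) = 5/450.
Cross-multiplying, 1*450 = 450 < 1575 = 5*315, so 1/315 is smaller: the convergent 23/7 is closer to x than 33/10.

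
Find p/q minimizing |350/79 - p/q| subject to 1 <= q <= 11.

Expand x = 350/79 as a continued fraction with the Euclidean algorithm:
  350 = 4*79 + 34, so a_0 = 4.
  79 = 2*34 + 11, so a_1 = 2.
  34 = 3*11 + 1, so a_2 = 3.
  11 = 11*1 + 0, so a_3 = 11.
so x = [4; 2, 3, 11].
Convergents (p_i = a_i*p_{i-1} + p_{i-2}, q_i = a_i*q_{i-1} + q_{i-2} with p_{-2}=0, p_{-1}=1, q_{-2}=1, q_{-1}=0), until the denominator exceeds 11:
  i=0: a_0=4, p_0 = 4*1 + 0 = 4, q_0 = 4*0 + 1 = 1.
  i=1: a_1=2, p_1 = 2*4 + 1 = 9, q_1 = 2*1 + 0 = 2.
  i=2: a_2=3, p_2 = 3*9 + 4 = 31, q_2 = 3*2 + 1 = 7.
  i=3: a_3=11, p_3 = 11*31 + 9 = 350, q_3 = 11*7 + 2 = 79.
q_3 = 79 > 11, so the last convergent with denominator <= 11 is p_2/q_2 = 31/7.
The closest fraction with denominator <= 11 is either p_2/q_2 or the intermediate fraction (k*p_2 + p_1)/(k*q_2 + q_1) with the largest k >= 1 whose denominator stays <= 11; these approach x as k grows, and every other convergent or intermediate fraction in range is farther away.
Largest k: floor((11 - q_1)/q_2) = floor((11 - 2)/7) = 1.
That gives (1*31 + 9)/(1*7 + 2) = 40/9.
Compare the errors: |x - 31/7| = |350*7 - 31*79|/(79*7) = 1/553, and |x - 40/9| = |350*9 - 40*79|/(79*9) = 10/711.
Cross-multiplying, 1*711 = 711 < 5530 = 10*553, so 1/553 is smaller: the convergent 31/7 is closer to x than 40/9.

31/7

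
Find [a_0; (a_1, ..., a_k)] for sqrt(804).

Write x_i = (sqrt(804) + m_i)/d_i with (m_0, d_0) = (0, 1). a_0 = floor(sqrt(804)) = 28, since 28^2 = 784 <= 804 < 841 = 29^2.
Iterate m_{i+1} = d_i*a_i - m_i, d_{i+1} = (804 - m_{i+1}^2)/d_i, a_{i+1} = floor((a_0 + m_{i+1})/d_{i+1}):
  m_1 = 1*28 - 0 = 28, d_1 = (804 - 28^2)/1 = 20/1 = 20, a_1 = floor((28 + 28)/20) = 2.
  m_2 = 20*2 - 28 = 12, d_2 = (804 - 12^2)/20 = 660/20 = 33, a_2 = floor((28 + 12)/33) = 1.
  m_3 = 33*1 - 12 = 21, d_3 = (804 - 21^2)/33 = 363/33 = 11, a_3 = floor((28 + 21)/11) = 4.
  m_4 = 11*4 - 21 = 23, d_4 = (804 - 23^2)/11 = 275/11 = 25, a_4 = floor((28 + 23)/25) = 2.
  m_5 = 25*2 - 23 = 27, d_5 = (804 - 27^2)/25 = 75/25 = 3, a_5 = floor((28 + 27)/3) = 18.
  m_6 = 3*18 - 27 = 27, d_6 = (804 - 27^2)/3 = 75/3 = 25, a_6 = floor((28 + 27)/25) = 2.
  m_7 = 25*2 - 27 = 23, d_7 = (804 - 23^2)/25 = 275/25 = 11, a_7 = floor((28 + 23)/11) = 4.
  m_8 = 11*4 - 23 = 21, d_8 = (804 - 21^2)/11 = 363/11 = 33, a_8 = floor((28 + 21)/33) = 1.
  m_9 = 33*1 - 21 = 12, d_9 = (804 - 12^2)/33 = 660/33 = 20, a_9 = floor((28 + 12)/20) = 2.
  m_10 = 20*2 - 12 = 28, d_10 = (804 - 28^2)/20 = 20/20 = 1, a_10 = floor((28 + 28)/1) = 56.
  m_11 = 1*56 - 28 = 28, d_11 = (804 - 28^2)/1 = 20/1 = 20: (m_11, d_11) = (m_1, d_1) = (28, 20), so from here the quotients repeat a_1, ..., a_10; the period length is 10.
Hence the expansion of sqrt(804) is a_0 = 28 followed by the repeating block 2, 1, 4, 2, 18, 2, 4, 1, 2, 56 (period 10).

[28; (2, 1, 4, 2, 18, 2, 4, 1, 2, 56)]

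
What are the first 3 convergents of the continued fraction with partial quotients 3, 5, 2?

3/1, 16/5, 35/11

Using the convergent recurrence p_i = a_i*p_{i-1} + p_{i-2}, q_i = a_i*q_{i-1} + q_{i-2} with p_{-2}=0, p_{-1}=1, q_{-2}=1, q_{-1}=0:
  i=0: a_0=3, p_0 = 3*1 + 0 = 3, q_0 = 3*0 + 1 = 1.
  i=1: a_1=5, p_1 = 5*3 + 1 = 16, q_1 = 5*1 + 0 = 5.
  i=2: a_2=2, p_2 = 2*16 + 3 = 35, q_2 = 2*5 + 1 = 11.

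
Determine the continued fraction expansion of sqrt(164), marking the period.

Write x_i = (sqrt(164) + m_i)/d_i with (m_0, d_0) = (0, 1). a_0 = floor(sqrt(164)) = 12, since 12^2 = 144 <= 164 < 169 = 13^2.
Iterate m_{i+1} = d_i*a_i - m_i, d_{i+1} = (164 - m_{i+1}^2)/d_i, a_{i+1} = floor((a_0 + m_{i+1})/d_{i+1}):
  m_1 = 1*12 - 0 = 12, d_1 = (164 - 12^2)/1 = 20/1 = 20, a_1 = floor((12 + 12)/20) = 1.
  m_2 = 20*1 - 12 = 8, d_2 = (164 - 8^2)/20 = 100/20 = 5, a_2 = floor((12 + 8)/5) = 4.
  m_3 = 5*4 - 8 = 12, d_3 = (164 - 12^2)/5 = 20/5 = 4, a_3 = floor((12 + 12)/4) = 6.
  m_4 = 4*6 - 12 = 12, d_4 = (164 - 12^2)/4 = 20/4 = 5, a_4 = floor((12 + 12)/5) = 4.
  m_5 = 5*4 - 12 = 8, d_5 = (164 - 8^2)/5 = 100/5 = 20, a_5 = floor((12 + 8)/20) = 1.
  m_6 = 20*1 - 8 = 12, d_6 = (164 - 12^2)/20 = 20/20 = 1, a_6 = floor((12 + 12)/1) = 24.
  m_7 = 1*24 - 12 = 12, d_7 = (164 - 12^2)/1 = 20/1 = 20: (m_7, d_7) = (m_1, d_1) = (12, 20), so from here the quotients repeat a_1, ..., a_6; the period length is 6.
Hence the expansion of sqrt(164) is a_0 = 12 followed by the repeating block 1, 4, 6, 4, 1, 24 (period 6).

[12; (1, 4, 6, 4, 1, 24)]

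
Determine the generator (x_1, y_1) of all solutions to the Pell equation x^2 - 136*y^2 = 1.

(x, y) = (35, 3)

First expand sqrt(136) as a continued fraction. With x_i = (sqrt(136) + m_i)/d_i and (m_0, d_0) = (0, 1): a_0 = floor(sqrt(136)) = 11, since 11^2 = 121 <= 136 < 144 = 12^2.
Iterate m_{i+1} = d_i*a_i - m_i, d_{i+1} = (136 - m_{i+1}^2)/d_i, a_{i+1} = floor((a_0 + m_{i+1})/d_{i+1}):
  m_1 = 1*11 - 0 = 11, d_1 = (136 - 11^2)/1 = 15/1 = 15, a_1 = floor((11 + 11)/15) = 1.
  m_2 = 15*1 - 11 = 4, d_2 = (136 - 4^2)/15 = 120/15 = 8, a_2 = floor((11 + 4)/8) = 1.
  m_3 = 8*1 - 4 = 4, d_3 = (136 - 4^2)/8 = 120/8 = 15, a_3 = floor((11 + 4)/15) = 1.
  m_4 = 15*1 - 4 = 11, d_4 = (136 - 11^2)/15 = 15/15 = 1, a_4 = floor((11 + 11)/1) = 22.
  m_5 = 1*22 - 11 = 11, d_5 = (136 - 11^2)/1 = 15/1 = 15: (m_5, d_5) = (m_1, d_1) = (11, 15), so from here the quotients repeat a_1, ..., a_4; the period length is 4.
So sqrt(136) = [11; (1, 1, 1, 22)] with period length k = 4.
k is even, so the fundamental solution of x^2 - 136y^2 = 1 is (p_{k-1}, q_{k-1}) = (p_3, q_3); compute convergents through index 3.
Convergents (p_i = a_i*p_{i-1} + p_{i-2}, q_i = a_i*q_{i-1} + q_{i-2} with p_{-2}=0, p_{-1}=1, q_{-2}=1, q_{-1}=0):
  i=0: a_0=11, p_0 = 11*1 + 0 = 11, q_0 = 11*0 + 1 = 1.
  i=1: a_1=1, p_1 = 1*11 + 1 = 12, q_1 = 1*1 + 0 = 1.
  i=2: a_2=1, p_2 = 1*12 + 11 = 23, q_2 = 1*1 + 1 = 2.
  i=3: a_3=1, p_3 = 1*23 + 12 = 35, q_3 = 1*2 + 1 = 3.
Check: 35^2 - 136*3^2 = 1225 - 1224 = 1, so (x, y) = (35, 3) solves the equation, and by the theorem it is the least positive solution.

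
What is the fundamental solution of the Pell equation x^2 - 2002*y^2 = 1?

(x, y) = (11325887, 253128)

First expand sqrt(2002) as a continued fraction. With x_i = (sqrt(2002) + m_i)/d_i and (m_0, d_0) = (0, 1): a_0 = floor(sqrt(2002)) = 44, since 44^2 = 1936 <= 2002 < 2025 = 45^2.
Iterate m_{i+1} = d_i*a_i - m_i, d_{i+1} = (2002 - m_{i+1}^2)/d_i, a_{i+1} = floor((a_0 + m_{i+1})/d_{i+1}):
  m_1 = 1*44 - 0 = 44, d_1 = (2002 - 44^2)/1 = 66/1 = 66, a_1 = floor((44 + 44)/66) = 1.
  m_2 = 66*1 - 44 = 22, d_2 = (2002 - 22^2)/66 = 1518/66 = 23, a_2 = floor((44 + 22)/23) = 2.
  m_3 = 23*2 - 22 = 24, d_3 = (2002 - 24^2)/23 = 1426/23 = 62, a_3 = floor((44 + 24)/62) = 1.
  m_4 = 62*1 - 24 = 38, d_4 = (2002 - 38^2)/62 = 558/62 = 9, a_4 = floor((44 + 38)/9) = 9.
  m_5 = 9*9 - 38 = 43, d_5 = (2002 - 43^2)/9 = 153/9 = 17, a_5 = floor((44 + 43)/17) = 5.
  m_6 = 17*5 - 43 = 42, d_6 = (2002 - 42^2)/17 = 238/17 = 14, a_6 = floor((44 + 42)/14) = 6.
  m_7 = 14*6 - 42 = 42, d_7 = (2002 - 42^2)/14 = 238/14 = 17, a_7 = floor((44 + 42)/17) = 5.
  m_8 = 17*5 - 42 = 43, d_8 = (2002 - 43^2)/17 = 153/17 = 9, a_8 = floor((44 + 43)/9) = 9.
  m_9 = 9*9 - 43 = 38, d_9 = (2002 - 38^2)/9 = 558/9 = 62, a_9 = floor((44 + 38)/62) = 1.
  m_10 = 62*1 - 38 = 24, d_10 = (2002 - 24^2)/62 = 1426/62 = 23, a_10 = floor((44 + 24)/23) = 2.
  m_11 = 23*2 - 24 = 22, d_11 = (2002 - 22^2)/23 = 1518/23 = 66, a_11 = floor((44 + 22)/66) = 1.
  m_12 = 66*1 - 22 = 44, d_12 = (2002 - 44^2)/66 = 66/66 = 1, a_12 = floor((44 + 44)/1) = 88.
  m_13 = 1*88 - 44 = 44, d_13 = (2002 - 44^2)/1 = 66/1 = 66: (m_13, d_13) = (m_1, d_1) = (44, 66), so from here the quotients repeat a_1, ..., a_12; the period length is 12.
So sqrt(2002) = [44; (1, 2, 1, 9, 5, 6, 5, 9, 1, 2, 1, 88)] with period length k = 12.
k is even, so the fundamental solution of x^2 - 2002y^2 = 1 is (p_{k-1}, q_{k-1}) = (p_11, q_11); compute convergents through index 11.
Convergents (p_i = a_i*p_{i-1} + p_{i-2}, q_i = a_i*q_{i-1} + q_{i-2} with p_{-2}=0, p_{-1}=1, q_{-2}=1, q_{-1}=0):
  i=0: a_0=44, p_0 = 44*1 + 0 = 44, q_0 = 44*0 + 1 = 1.
  i=1: a_1=1, p_1 = 1*44 + 1 = 45, q_1 = 1*1 + 0 = 1.
  i=2: a_2=2, p_2 = 2*45 + 44 = 134, q_2 = 2*1 + 1 = 3.
  i=3: a_3=1, p_3 = 1*134 + 45 = 179, q_3 = 1*3 + 1 = 4.
  i=4: a_4=9, p_4 = 9*179 + 134 = 1745, q_4 = 9*4 + 3 = 39.
  i=5: a_5=5, p_5 = 5*1745 + 179 = 8904, q_5 = 5*39 + 4 = 199.
  i=6: a_6=6, p_6 = 6*8904 + 1745 = 55169, q_6 = 6*199 + 39 = 1233.
  i=7: a_7=5, p_7 = 5*55169 + 8904 = 284749, q_7 = 5*1233 + 199 = 6364.
  i=8: a_8=9, p_8 = 9*284749 + 55169 = 2617910, q_8 = 9*6364 + 1233 = 58509.
  i=9: a_9=1, p_9 = 1*2617910 + 284749 = 2902659, q_9 = 1*58509 + 6364 = 64873.
  i=10: a_10=2, p_10 = 2*2902659 + 2617910 = 8423228, q_10 = 2*64873 + 58509 = 188255.
  i=11: a_11=1, p_11 = 1*8423228 + 2902659 = 11325887, q_11 = 1*188255 + 64873 = 253128.
Check: 11325887^2 - 2002*253128^2 = 128275716336769 - 128275716336768 = 1, so (x, y) = (11325887, 253128) solves the equation, and by the theorem it is the least positive solution.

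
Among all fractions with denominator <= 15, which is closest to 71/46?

17/11

Expand x = 71/46 as a continued fraction with the Euclidean algorithm:
  71 = 1*46 + 25, so a_0 = 1.
  46 = 1*25 + 21, so a_1 = 1.
  25 = 1*21 + 4, so a_2 = 1.
  21 = 5*4 + 1, so a_3 = 5.
  4 = 4*1 + 0, so a_4 = 4.
so x = [1; 1, 1, 5, 4].
Convergents (p_i = a_i*p_{i-1} + p_{i-2}, q_i = a_i*q_{i-1} + q_{i-2} with p_{-2}=0, p_{-1}=1, q_{-2}=1, q_{-1}=0), until the denominator exceeds 15:
  i=0: a_0=1, p_0 = 1*1 + 0 = 1, q_0 = 1*0 + 1 = 1.
  i=1: a_1=1, p_1 = 1*1 + 1 = 2, q_1 = 1*1 + 0 = 1.
  i=2: a_2=1, p_2 = 1*2 + 1 = 3, q_2 = 1*1 + 1 = 2.
  i=3: a_3=5, p_3 = 5*3 + 2 = 17, q_3 = 5*2 + 1 = 11.
  i=4: a_4=4, p_4 = 4*17 + 3 = 71, q_4 = 4*11 + 2 = 46.
q_4 = 46 > 15, so the last convergent with denominator <= 15 is p_3/q_3 = 17/11.
The closest fraction with denominator <= 15 is either p_3/q_3 or the intermediate fraction (k*p_3 + p_2)/(k*q_3 + q_2) with the largest k >= 1 whose denominator stays <= 15; these approach x as k grows, and every other convergent or intermediate fraction in range is farther away.
Largest k: floor((15 - q_2)/q_3) = floor((15 - 2)/11) = 1.
That gives (1*17 + 3)/(1*11 + 2) = 20/13.
Compare the errors: |x - 17/11| = |71*11 - 17*46|/(46*11) = 1/506, and |x - 20/13| = |71*13 - 20*46|/(46*13) = 3/598.
Cross-multiplying, 1*598 = 598 < 1518 = 3*506, so 1/506 is smaller: the convergent 17/11 is closer to x than 20/13.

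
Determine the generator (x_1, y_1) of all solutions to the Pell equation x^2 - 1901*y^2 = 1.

First expand sqrt(1901) as a continued fraction. With x_i = (sqrt(1901) + m_i)/d_i and (m_0, d_0) = (0, 1): a_0 = floor(sqrt(1901)) = 43, since 43^2 = 1849 <= 1901 < 1936 = 44^2.
Iterate m_{i+1} = d_i*a_i - m_i, d_{i+1} = (1901 - m_{i+1}^2)/d_i, a_{i+1} = floor((a_0 + m_{i+1})/d_{i+1}):
  m_1 = 1*43 - 0 = 43, d_1 = (1901 - 43^2)/1 = 52/1 = 52, a_1 = floor((43 + 43)/52) = 1.
  m_2 = 52*1 - 43 = 9, d_2 = (1901 - 9^2)/52 = 1820/52 = 35, a_2 = floor((43 + 9)/35) = 1.
  m_3 = 35*1 - 9 = 26, d_3 = (1901 - 26^2)/35 = 1225/35 = 35, a_3 = floor((43 + 26)/35) = 1.
  m_4 = 35*1 - 26 = 9, d_4 = (1901 - 9^2)/35 = 1820/35 = 52, a_4 = floor((43 + 9)/52) = 1.
  m_5 = 52*1 - 9 = 43, d_5 = (1901 - 43^2)/52 = 52/52 = 1, a_5 = floor((43 + 43)/1) = 86.
  m_6 = 1*86 - 43 = 43, d_6 = (1901 - 43^2)/1 = 52/1 = 52: (m_6, d_6) = (m_1, d_1) = (43, 52), so from here the quotients repeat a_1, ..., a_5; the period length is 5.
So sqrt(1901) = [43; (1, 1, 1, 1, 86)] with period length k = 5.
k is odd, so (p_{k-1}, q_{k-1}) only solves x^2 - 1901y^2 = -1 and the fundamental solution of x^2 - 1901y^2 = 1 is (p_{2k-1}, q_{2k-1}) = (p_9, q_9); compute convergents through index 9, running through the period twice.
Convergents (p_i = a_i*p_{i-1} + p_{i-2}, q_i = a_i*q_{i-1} + q_{i-2} with p_{-2}=0, p_{-1}=1, q_{-2}=1, q_{-1}=0):
  i=0: a_0=43, p_0 = 43*1 + 0 = 43, q_0 = 43*0 + 1 = 1.
  i=1: a_1=1, p_1 = 1*43 + 1 = 44, q_1 = 1*1 + 0 = 1.
  i=2: a_2=1, p_2 = 1*44 + 43 = 87, q_2 = 1*1 + 1 = 2.
  i=3: a_3=1, p_3 = 1*87 + 44 = 131, q_3 = 1*2 + 1 = 3.
  i=4: a_4=1, p_4 = 1*131 + 87 = 218, q_4 = 1*3 + 2 = 5.
  i=5: a_5=86, p_5 = 86*218 + 131 = 18879, q_5 = 86*5 + 3 = 433.
  i=6: a_6=1, p_6 = 1*18879 + 218 = 19097, q_6 = 1*433 + 5 = 438.
  i=7: a_7=1, p_7 = 1*19097 + 18879 = 37976, q_7 = 1*438 + 433 = 871.
  i=8: a_8=1, p_8 = 1*37976 + 19097 = 57073, q_8 = 1*871 + 438 = 1309.
  i=9: a_9=1, p_9 = 1*57073 + 37976 = 95049, q_9 = 1*1309 + 871 = 2180.
Indeed p_4^2 - 1901*q_4^2 = 47524 - 47525 = -1, not +1.
Check: 95049^2 - 1901*2180^2 = 9034312401 - 9034312400 = 1, so (x, y) = (95049, 2180) solves the equation, and by the theorem it is the least positive solution.

(x, y) = (95049, 2180)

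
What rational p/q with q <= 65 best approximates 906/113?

457/57

Expand x = 906/113 as a continued fraction with the Euclidean algorithm:
  906 = 8*113 + 2, so a_0 = 8.
  113 = 56*2 + 1, so a_1 = 56.
  2 = 2*1 + 0, so a_2 = 2.
so x = [8; 56, 2].
Convergents (p_i = a_i*p_{i-1} + p_{i-2}, q_i = a_i*q_{i-1} + q_{i-2} with p_{-2}=0, p_{-1}=1, q_{-2}=1, q_{-1}=0), until the denominator exceeds 65:
  i=0: a_0=8, p_0 = 8*1 + 0 = 8, q_0 = 8*0 + 1 = 1.
  i=1: a_1=56, p_1 = 56*8 + 1 = 449, q_1 = 56*1 + 0 = 56.
  i=2: a_2=2, p_2 = 2*449 + 8 = 906, q_2 = 2*56 + 1 = 113.
q_2 = 113 > 65, so the last convergent with denominator <= 65 is p_1/q_1 = 449/56.
The closest fraction with denominator <= 65 is either p_1/q_1 or the intermediate fraction (k*p_1 + p_0)/(k*q_1 + q_0) with the largest k >= 1 whose denominator stays <= 65; these approach x as k grows, and every other convergent or intermediate fraction in range is farther away.
Largest k: floor((65 - q_0)/q_1) = floor((65 - 1)/56) = 1.
That gives (1*449 + 8)/(1*56 + 1) = 457/57.
Compare the errors: |x - 449/56| = |906*56 - 449*113|/(113*56) = 1/6328, and |x - 457/57| = |906*57 - 457*113|/(113*57) = 1/6441.
Cross-multiplying, 1*6328 = 6328 < 6441 = 1*6441, so 1/6441 is smaller: the intermediate fraction 457/57 is closer to x than 449/56.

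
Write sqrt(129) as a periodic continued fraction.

[11; (2, 1, 3, 1, 6, 1, 3, 1, 2, 22)]

Write x_i = (sqrt(129) + m_i)/d_i with (m_0, d_0) = (0, 1). a_0 = floor(sqrt(129)) = 11, since 11^2 = 121 <= 129 < 144 = 12^2.
Iterate m_{i+1} = d_i*a_i - m_i, d_{i+1} = (129 - m_{i+1}^2)/d_i, a_{i+1} = floor((a_0 + m_{i+1})/d_{i+1}):
  m_1 = 1*11 - 0 = 11, d_1 = (129 - 11^2)/1 = 8/1 = 8, a_1 = floor((11 + 11)/8) = 2.
  m_2 = 8*2 - 11 = 5, d_2 = (129 - 5^2)/8 = 104/8 = 13, a_2 = floor((11 + 5)/13) = 1.
  m_3 = 13*1 - 5 = 8, d_3 = (129 - 8^2)/13 = 65/13 = 5, a_3 = floor((11 + 8)/5) = 3.
  m_4 = 5*3 - 8 = 7, d_4 = (129 - 7^2)/5 = 80/5 = 16, a_4 = floor((11 + 7)/16) = 1.
  m_5 = 16*1 - 7 = 9, d_5 = (129 - 9^2)/16 = 48/16 = 3, a_5 = floor((11 + 9)/3) = 6.
  m_6 = 3*6 - 9 = 9, d_6 = (129 - 9^2)/3 = 48/3 = 16, a_6 = floor((11 + 9)/16) = 1.
  m_7 = 16*1 - 9 = 7, d_7 = (129 - 7^2)/16 = 80/16 = 5, a_7 = floor((11 + 7)/5) = 3.
  m_8 = 5*3 - 7 = 8, d_8 = (129 - 8^2)/5 = 65/5 = 13, a_8 = floor((11 + 8)/13) = 1.
  m_9 = 13*1 - 8 = 5, d_9 = (129 - 5^2)/13 = 104/13 = 8, a_9 = floor((11 + 5)/8) = 2.
  m_10 = 8*2 - 5 = 11, d_10 = (129 - 11^2)/8 = 8/8 = 1, a_10 = floor((11 + 11)/1) = 22.
  m_11 = 1*22 - 11 = 11, d_11 = (129 - 11^2)/1 = 8/1 = 8: (m_11, d_11) = (m_1, d_1) = (11, 8), so from here the quotients repeat a_1, ..., a_10; the period length is 10.
Hence the expansion of sqrt(129) is a_0 = 11 followed by the repeating block 2, 1, 3, 1, 6, 1, 3, 1, 2, 22 (period 10).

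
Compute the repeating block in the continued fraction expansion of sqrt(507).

[22; (1, 1, 14, 1, 1, 44)]

Write x_i = (sqrt(507) + m_i)/d_i with (m_0, d_0) = (0, 1). a_0 = floor(sqrt(507)) = 22, since 22^2 = 484 <= 507 < 529 = 23^2.
Iterate m_{i+1} = d_i*a_i - m_i, d_{i+1} = (507 - m_{i+1}^2)/d_i, a_{i+1} = floor((a_0 + m_{i+1})/d_{i+1}):
  m_1 = 1*22 - 0 = 22, d_1 = (507 - 22^2)/1 = 23/1 = 23, a_1 = floor((22 + 22)/23) = 1.
  m_2 = 23*1 - 22 = 1, d_2 = (507 - 1^2)/23 = 506/23 = 22, a_2 = floor((22 + 1)/22) = 1.
  m_3 = 22*1 - 1 = 21, d_3 = (507 - 21^2)/22 = 66/22 = 3, a_3 = floor((22 + 21)/3) = 14.
  m_4 = 3*14 - 21 = 21, d_4 = (507 - 21^2)/3 = 66/3 = 22, a_4 = floor((22 + 21)/22) = 1.
  m_5 = 22*1 - 21 = 1, d_5 = (507 - 1^2)/22 = 506/22 = 23, a_5 = floor((22 + 1)/23) = 1.
  m_6 = 23*1 - 1 = 22, d_6 = (507 - 22^2)/23 = 23/23 = 1, a_6 = floor((22 + 22)/1) = 44.
  m_7 = 1*44 - 22 = 22, d_7 = (507 - 22^2)/1 = 23/1 = 23: (m_7, d_7) = (m_1, d_1) = (22, 23), so from here the quotients repeat a_1, ..., a_6; the period length is 6.
Hence the expansion of sqrt(507) is a_0 = 22 followed by the repeating block 1, 1, 14, 1, 1, 44 (period 6).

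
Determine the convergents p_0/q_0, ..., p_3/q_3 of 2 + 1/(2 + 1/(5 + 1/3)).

2/1, 5/2, 27/11, 86/35

Using the convergent recurrence p_i = a_i*p_{i-1} + p_{i-2}, q_i = a_i*q_{i-1} + q_{i-2} with p_{-2}=0, p_{-1}=1, q_{-2}=1, q_{-1}=0:
  i=0: a_0=2, p_0 = 2*1 + 0 = 2, q_0 = 2*0 + 1 = 1.
  i=1: a_1=2, p_1 = 2*2 + 1 = 5, q_1 = 2*1 + 0 = 2.
  i=2: a_2=5, p_2 = 5*5 + 2 = 27, q_2 = 5*2 + 1 = 11.
  i=3: a_3=3, p_3 = 3*27 + 5 = 86, q_3 = 3*11 + 2 = 35.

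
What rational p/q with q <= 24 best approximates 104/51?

49/24

Expand x = 104/51 as a continued fraction with the Euclidean algorithm:
  104 = 2*51 + 2, so a_0 = 2.
  51 = 25*2 + 1, so a_1 = 25.
  2 = 2*1 + 0, so a_2 = 2.
so x = [2; 25, 2].
Convergents (p_i = a_i*p_{i-1} + p_{i-2}, q_i = a_i*q_{i-1} + q_{i-2} with p_{-2}=0, p_{-1}=1, q_{-2}=1, q_{-1}=0), until the denominator exceeds 24:
  i=0: a_0=2, p_0 = 2*1 + 0 = 2, q_0 = 2*0 + 1 = 1.
  i=1: a_1=25, p_1 = 25*2 + 1 = 51, q_1 = 25*1 + 0 = 25.
q_1 = 25 > 24, so the last convergent with denominator <= 24 is p_0/q_0 = 2/1.
The closest fraction with denominator <= 24 is either p_0/q_0 or the intermediate fraction (k*p_0 + p_{-1})/(k*q_0 + q_{-1}) with the largest k >= 1 whose denominator stays <= 24; these approach x as k grows, and every other convergent or intermediate fraction in range is farther away.
Largest k: floor((24 - q_{-1})/q_0) = floor((24 - 0)/1) = 24 (using the seeds p_{-1} = 1, q_{-1} = 0).
That gives (24*2 + 1)/(24*1 + 0) = 49/24.
Compare the errors: |x - 2/1| = |104*1 - 2*51|/(51*1) = 2/51, and |x - 49/24| = |104*24 - 49*51|/(51*24) = 3/1224.
Cross-multiplying, 3*51 = 153 < 2448 = 2*1224, so 3/1224 is smaller: the intermediate fraction 49/24 is closer to x than 2/1.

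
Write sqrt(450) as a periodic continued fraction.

Write x_i = (sqrt(450) + m_i)/d_i with (m_0, d_0) = (0, 1). a_0 = floor(sqrt(450)) = 21, since 21^2 = 441 <= 450 < 484 = 22^2.
Iterate m_{i+1} = d_i*a_i - m_i, d_{i+1} = (450 - m_{i+1}^2)/d_i, a_{i+1} = floor((a_0 + m_{i+1})/d_{i+1}):
  m_1 = 1*21 - 0 = 21, d_1 = (450 - 21^2)/1 = 9/1 = 9, a_1 = floor((21 + 21)/9) = 4.
  m_2 = 9*4 - 21 = 15, d_2 = (450 - 15^2)/9 = 225/9 = 25, a_2 = floor((21 + 15)/25) = 1.
  m_3 = 25*1 - 15 = 10, d_3 = (450 - 10^2)/25 = 350/25 = 14, a_3 = floor((21 + 10)/14) = 2.
  m_4 = 14*2 - 10 = 18, d_4 = (450 - 18^2)/14 = 126/14 = 9, a_4 = floor((21 + 18)/9) = 4.
  m_5 = 9*4 - 18 = 18, d_5 = (450 - 18^2)/9 = 126/9 = 14, a_5 = floor((21 + 18)/14) = 2.
  m_6 = 14*2 - 18 = 10, d_6 = (450 - 10^2)/14 = 350/14 = 25, a_6 = floor((21 + 10)/25) = 1.
  m_7 = 25*1 - 10 = 15, d_7 = (450 - 15^2)/25 = 225/25 = 9, a_7 = floor((21 + 15)/9) = 4.
  m_8 = 9*4 - 15 = 21, d_8 = (450 - 21^2)/9 = 9/9 = 1, a_8 = floor((21 + 21)/1) = 42.
  m_9 = 1*42 - 21 = 21, d_9 = (450 - 21^2)/1 = 9/1 = 9: (m_9, d_9) = (m_1, d_1) = (21, 9), so from here the quotients repeat a_1, ..., a_8; the period length is 8.
Hence the expansion of sqrt(450) is a_0 = 21 followed by the repeating block 4, 1, 2, 4, 2, 1, 4, 42 (period 8).

[21; (4, 1, 2, 4, 2, 1, 4, 42)]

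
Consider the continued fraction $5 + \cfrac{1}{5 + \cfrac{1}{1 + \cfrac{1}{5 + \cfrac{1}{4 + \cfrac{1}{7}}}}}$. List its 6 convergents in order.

5/1, 26/5, 31/6, 181/35, 755/146, 5466/1057

Using the convergent recurrence p_i = a_i*p_{i-1} + p_{i-2}, q_i = a_i*q_{i-1} + q_{i-2} with p_{-2}=0, p_{-1}=1, q_{-2}=1, q_{-1}=0:
  i=0: a_0=5, p_0 = 5*1 + 0 = 5, q_0 = 5*0 + 1 = 1.
  i=1: a_1=5, p_1 = 5*5 + 1 = 26, q_1 = 5*1 + 0 = 5.
  i=2: a_2=1, p_2 = 1*26 + 5 = 31, q_2 = 1*5 + 1 = 6.
  i=3: a_3=5, p_3 = 5*31 + 26 = 181, q_3 = 5*6 + 5 = 35.
  i=4: a_4=4, p_4 = 4*181 + 31 = 755, q_4 = 4*35 + 6 = 146.
  i=5: a_5=7, p_5 = 7*755 + 181 = 5466, q_5 = 7*146 + 35 = 1057.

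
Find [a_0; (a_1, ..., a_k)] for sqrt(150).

Write x_i = (sqrt(150) + m_i)/d_i with (m_0, d_0) = (0, 1). a_0 = floor(sqrt(150)) = 12, since 12^2 = 144 <= 150 < 169 = 13^2.
Iterate m_{i+1} = d_i*a_i - m_i, d_{i+1} = (150 - m_{i+1}^2)/d_i, a_{i+1} = floor((a_0 + m_{i+1})/d_{i+1}):
  m_1 = 1*12 - 0 = 12, d_1 = (150 - 12^2)/1 = 6/1 = 6, a_1 = floor((12 + 12)/6) = 4.
  m_2 = 6*4 - 12 = 12, d_2 = (150 - 12^2)/6 = 6/6 = 1, a_2 = floor((12 + 12)/1) = 24.
  m_3 = 1*24 - 12 = 12, d_3 = (150 - 12^2)/1 = 6/1 = 6: (m_3, d_3) = (m_1, d_1) = (12, 6), so from here the quotients repeat a_1, a_2; the period length is 2.
Hence the expansion of sqrt(150) is a_0 = 12 followed by the repeating block 4, 24 (period 2).

[12; (4, 24)]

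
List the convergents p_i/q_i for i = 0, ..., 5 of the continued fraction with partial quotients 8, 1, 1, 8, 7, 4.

Using the convergent recurrence p_i = a_i*p_{i-1} + p_{i-2}, q_i = a_i*q_{i-1} + q_{i-2} with p_{-2}=0, p_{-1}=1, q_{-2}=1, q_{-1}=0:
  i=0: a_0=8, p_0 = 8*1 + 0 = 8, q_0 = 8*0 + 1 = 1.
  i=1: a_1=1, p_1 = 1*8 + 1 = 9, q_1 = 1*1 + 0 = 1.
  i=2: a_2=1, p_2 = 1*9 + 8 = 17, q_2 = 1*1 + 1 = 2.
  i=3: a_3=8, p_3 = 8*17 + 9 = 145, q_3 = 8*2 + 1 = 17.
  i=4: a_4=7, p_4 = 7*145 + 17 = 1032, q_4 = 7*17 + 2 = 121.
  i=5: a_5=4, p_5 = 4*1032 + 145 = 4273, q_5 = 4*121 + 17 = 501.

8/1, 9/1, 17/2, 145/17, 1032/121, 4273/501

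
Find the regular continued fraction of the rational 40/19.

[2; 9, 2]

Run the Euclidean algorithm on 40 and 19; the successive quotients are the partial quotients a_0, a_1, ... (each step inverts the fractional part left over by the previous one):
  40 = 2*19 + 2, so a_0 = 2.
  19 = 9*2 + 1, so a_1 = 9.
  2 = 2*1 + 0, so a_2 = 2.
The remainder reaches 0 after 3 divisions, so the expansion has 3 partial quotients, read off in order.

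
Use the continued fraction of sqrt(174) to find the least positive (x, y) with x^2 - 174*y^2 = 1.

(x, y) = (1451, 110)

First expand sqrt(174) as a continued fraction. With x_i = (sqrt(174) + m_i)/d_i and (m_0, d_0) = (0, 1): a_0 = floor(sqrt(174)) = 13, since 13^2 = 169 <= 174 < 196 = 14^2.
Iterate m_{i+1} = d_i*a_i - m_i, d_{i+1} = (174 - m_{i+1}^2)/d_i, a_{i+1} = floor((a_0 + m_{i+1})/d_{i+1}):
  m_1 = 1*13 - 0 = 13, d_1 = (174 - 13^2)/1 = 5/1 = 5, a_1 = floor((13 + 13)/5) = 5.
  m_2 = 5*5 - 13 = 12, d_2 = (174 - 12^2)/5 = 30/5 = 6, a_2 = floor((13 + 12)/6) = 4.
  m_3 = 6*4 - 12 = 12, d_3 = (174 - 12^2)/6 = 30/6 = 5, a_3 = floor((13 + 12)/5) = 5.
  m_4 = 5*5 - 12 = 13, d_4 = (174 - 13^2)/5 = 5/5 = 1, a_4 = floor((13 + 13)/1) = 26.
  m_5 = 1*26 - 13 = 13, d_5 = (174 - 13^2)/1 = 5/1 = 5: (m_5, d_5) = (m_1, d_1) = (13, 5), so from here the quotients repeat a_1, ..., a_4; the period length is 4.
So sqrt(174) = [13; (5, 4, 5, 26)] with period length k = 4.
k is even, so the fundamental solution of x^2 - 174y^2 = 1 is (p_{k-1}, q_{k-1}) = (p_3, q_3); compute convergents through index 3.
Convergents (p_i = a_i*p_{i-1} + p_{i-2}, q_i = a_i*q_{i-1} + q_{i-2} with p_{-2}=0, p_{-1}=1, q_{-2}=1, q_{-1}=0):
  i=0: a_0=13, p_0 = 13*1 + 0 = 13, q_0 = 13*0 + 1 = 1.
  i=1: a_1=5, p_1 = 5*13 + 1 = 66, q_1 = 5*1 + 0 = 5.
  i=2: a_2=4, p_2 = 4*66 + 13 = 277, q_2 = 4*5 + 1 = 21.
  i=3: a_3=5, p_3 = 5*277 + 66 = 1451, q_3 = 5*21 + 5 = 110.
Check: 1451^2 - 174*110^2 = 2105401 - 2105400 = 1, so (x, y) = (1451, 110) solves the equation, and by the theorem it is the least positive solution.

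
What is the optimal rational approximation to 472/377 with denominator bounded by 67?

Expand x = 472/377 as a continued fraction with the Euclidean algorithm:
  472 = 1*377 + 95, so a_0 = 1.
  377 = 3*95 + 92, so a_1 = 3.
  95 = 1*92 + 3, so a_2 = 1.
  92 = 30*3 + 2, so a_3 = 30.
  3 = 1*2 + 1, so a_4 = 1.
  2 = 2*1 + 0, so a_5 = 2.
so x = [1; 3, 1, 30, 1, 2].
Convergents (p_i = a_i*p_{i-1} + p_{i-2}, q_i = a_i*q_{i-1} + q_{i-2} with p_{-2}=0, p_{-1}=1, q_{-2}=1, q_{-1}=0), until the denominator exceeds 67:
  i=0: a_0=1, p_0 = 1*1 + 0 = 1, q_0 = 1*0 + 1 = 1.
  i=1: a_1=3, p_1 = 3*1 + 1 = 4, q_1 = 3*1 + 0 = 3.
  i=2: a_2=1, p_2 = 1*4 + 1 = 5, q_2 = 1*3 + 1 = 4.
  i=3: a_3=30, p_3 = 30*5 + 4 = 154, q_3 = 30*4 + 3 = 123.
q_3 = 123 > 67, so the last convergent with denominator <= 67 is p_2/q_2 = 5/4.
The closest fraction with denominator <= 67 is either p_2/q_2 or the intermediate fraction (k*p_2 + p_1)/(k*q_2 + q_1) with the largest k >= 1 whose denominator stays <= 67; these approach x as k grows, and every other convergent or intermediate fraction in range is farther away.
Largest k: floor((67 - q_1)/q_2) = floor((67 - 3)/4) = 16.
That gives (16*5 + 4)/(16*4 + 3) = 84/67.
Compare the errors: |x - 5/4| = |472*4 - 5*377|/(377*4) = 3/1508, and |x - 84/67| = |472*67 - 84*377|/(377*67) = 44/25259.
Cross-multiplying, 44*1508 = 66352 < 75777 = 3*25259, so 44/25259 is smaller: the intermediate fraction 84/67 is closer to x than 5/4.

84/67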